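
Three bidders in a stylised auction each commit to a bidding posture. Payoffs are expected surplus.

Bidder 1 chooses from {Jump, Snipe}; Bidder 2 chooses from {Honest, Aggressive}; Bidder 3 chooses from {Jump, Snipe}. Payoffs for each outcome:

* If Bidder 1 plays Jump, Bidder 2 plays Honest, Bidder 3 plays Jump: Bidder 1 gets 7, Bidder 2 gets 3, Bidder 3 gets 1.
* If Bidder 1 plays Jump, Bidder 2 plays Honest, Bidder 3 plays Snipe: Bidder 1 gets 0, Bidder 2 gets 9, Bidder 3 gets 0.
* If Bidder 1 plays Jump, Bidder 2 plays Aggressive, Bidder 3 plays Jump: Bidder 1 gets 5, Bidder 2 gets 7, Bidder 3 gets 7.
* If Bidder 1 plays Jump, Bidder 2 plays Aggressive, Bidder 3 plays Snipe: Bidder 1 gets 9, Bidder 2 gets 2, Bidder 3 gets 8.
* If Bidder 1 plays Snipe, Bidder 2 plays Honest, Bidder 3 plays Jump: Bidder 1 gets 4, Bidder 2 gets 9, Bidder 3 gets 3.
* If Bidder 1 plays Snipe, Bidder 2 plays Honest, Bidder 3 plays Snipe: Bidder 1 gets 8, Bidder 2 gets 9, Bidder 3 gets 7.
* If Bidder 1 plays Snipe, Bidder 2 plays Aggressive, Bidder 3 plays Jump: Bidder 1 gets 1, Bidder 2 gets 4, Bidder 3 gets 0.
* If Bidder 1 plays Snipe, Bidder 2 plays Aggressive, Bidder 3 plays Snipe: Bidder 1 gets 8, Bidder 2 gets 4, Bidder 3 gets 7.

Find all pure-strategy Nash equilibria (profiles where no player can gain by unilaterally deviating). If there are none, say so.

Bidder 1 against (Honest, Jump): payoffs 7, 4 → best response Jump.
Bidder 1 against (Honest, Snipe): payoffs 0, 8 → best response Snipe.
Bidder 1 against (Aggressive, Jump): payoffs 5, 1 → best response Jump.
Bidder 1 against (Aggressive, Snipe): payoffs 9, 8 → best response Jump.
Bidder 2 against (Jump, Jump): payoffs 3, 7 → best response Aggressive.
Bidder 2 against (Jump, Snipe): payoffs 9, 2 → best response Honest.
Bidder 2 against (Snipe, Jump): payoffs 9, 4 → best response Honest.
Bidder 2 against (Snipe, Snipe): payoffs 9, 4 → best response Honest.
Bidder 3 against (Jump, Honest): payoffs 1, 0 → best response Jump.
Bidder 3 against (Jump, Aggressive): payoffs 7, 8 → best response Snipe.
Bidder 3 against (Snipe, Honest): payoffs 3, 7 → best response Snipe.
Bidder 3 against (Snipe, Aggressive): payoffs 0, 7 → best response Snipe.
Mutual best responses: (Snipe, Honest, Snipe).

The unique pure-strategy Nash equilibrium is (Snipe, Honest, Snipe).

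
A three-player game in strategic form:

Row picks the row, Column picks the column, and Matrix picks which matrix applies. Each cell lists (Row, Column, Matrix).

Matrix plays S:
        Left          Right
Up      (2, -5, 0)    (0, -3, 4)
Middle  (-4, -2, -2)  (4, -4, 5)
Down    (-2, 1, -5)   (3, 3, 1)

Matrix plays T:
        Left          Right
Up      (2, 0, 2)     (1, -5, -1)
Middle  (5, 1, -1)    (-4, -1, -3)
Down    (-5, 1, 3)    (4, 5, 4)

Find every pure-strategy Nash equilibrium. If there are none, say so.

The pure Nash equilibria are (Middle, Left, T), (Down, Right, T).

Row against (Left, S): payoffs 2, -4, -2 → best response Up.
Row against (Left, T): payoffs 2, 5, -5 → best response Middle.
Row against (Right, S): payoffs 0, 4, 3 → best response Middle.
Row against (Right, T): payoffs 1, -4, 4 → best response Down.
Column against (Up, S): payoffs -5, -3 → best response Right.
Column against (Up, T): payoffs 0, -5 → best response Left.
Column against (Middle, S): payoffs -2, -4 → best response Left.
Column against (Middle, T): payoffs 1, -1 → best response Left.
Column against (Down, S): payoffs 1, 3 → best response Right.
Column against (Down, T): payoffs 1, 5 → best response Right.
Matrix against (Up, Left): payoffs 0, 2 → best response T.
Matrix against (Up, Right): payoffs 4, -1 → best response S.
Matrix against (Middle, Left): payoffs -2, -1 → best response T.
Matrix against (Middle, Right): payoffs 5, -3 → best response S.
Matrix against (Down, Left): payoffs -5, 3 → best response T.
Matrix against (Down, Right): payoffs 1, 4 → best response T.
Mutual best responses: (Middle, Left, T); (Down, Right, T).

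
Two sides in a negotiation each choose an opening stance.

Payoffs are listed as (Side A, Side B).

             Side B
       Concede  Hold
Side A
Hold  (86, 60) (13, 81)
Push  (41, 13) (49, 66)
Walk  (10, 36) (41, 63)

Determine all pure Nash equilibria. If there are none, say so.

Pure NE: (Push, Hold)

Side A against Concede: payoffs 86, 41, 10 → best response Hold.
Side A against Hold: payoffs 13, 49, 41 → best response Push.
Side B against Hold: payoffs 60, 81 → best response Hold.
Side B against Push: payoffs 13, 66 → best response Hold.
Side B against Walk: payoffs 36, 63 → best response Hold.
Mutual best responses: (Push, Hold).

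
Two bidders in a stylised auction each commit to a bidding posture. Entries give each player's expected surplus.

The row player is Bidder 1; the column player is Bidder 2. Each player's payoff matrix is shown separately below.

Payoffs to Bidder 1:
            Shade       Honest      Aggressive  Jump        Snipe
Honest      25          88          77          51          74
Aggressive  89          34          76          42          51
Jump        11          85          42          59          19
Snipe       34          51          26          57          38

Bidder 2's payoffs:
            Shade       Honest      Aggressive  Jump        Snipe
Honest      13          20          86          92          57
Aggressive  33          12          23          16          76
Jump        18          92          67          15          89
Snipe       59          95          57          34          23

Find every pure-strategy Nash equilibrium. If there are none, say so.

There is no pure-strategy Nash equilibrium.

Mark each player's best response to every combination of opponents' strategies; a profile where every player is best-responding is a pure Nash equilibrium.
Bidder 1 against Shade: payoffs 25, 89, 11, 34 → best response Aggressive.
Bidder 1 against Honest: payoffs 88, 34, 85, 51 → best response Honest.
Bidder 1 against Aggressive: payoffs 77, 76, 42, 26 → best response Honest.
Bidder 1 against Jump: payoffs 51, 42, 59, 57 → best response Jump.
Bidder 1 against Snipe: payoffs 74, 51, 19, 38 → best response Honest.
Bidder 2 against Honest: payoffs 13, 20, 86, 92, 57 → best response Jump.
Bidder 2 against Aggressive: payoffs 33, 12, 23, 16, 76 → best response Snipe.
Bidder 2 against Jump: payoffs 18, 92, 67, 15, 89 → best response Honest.
Bidder 2 against Snipe: payoffs 59, 95, 57, 34, 23 → best response Honest.
No profile is a mutual best response for all players.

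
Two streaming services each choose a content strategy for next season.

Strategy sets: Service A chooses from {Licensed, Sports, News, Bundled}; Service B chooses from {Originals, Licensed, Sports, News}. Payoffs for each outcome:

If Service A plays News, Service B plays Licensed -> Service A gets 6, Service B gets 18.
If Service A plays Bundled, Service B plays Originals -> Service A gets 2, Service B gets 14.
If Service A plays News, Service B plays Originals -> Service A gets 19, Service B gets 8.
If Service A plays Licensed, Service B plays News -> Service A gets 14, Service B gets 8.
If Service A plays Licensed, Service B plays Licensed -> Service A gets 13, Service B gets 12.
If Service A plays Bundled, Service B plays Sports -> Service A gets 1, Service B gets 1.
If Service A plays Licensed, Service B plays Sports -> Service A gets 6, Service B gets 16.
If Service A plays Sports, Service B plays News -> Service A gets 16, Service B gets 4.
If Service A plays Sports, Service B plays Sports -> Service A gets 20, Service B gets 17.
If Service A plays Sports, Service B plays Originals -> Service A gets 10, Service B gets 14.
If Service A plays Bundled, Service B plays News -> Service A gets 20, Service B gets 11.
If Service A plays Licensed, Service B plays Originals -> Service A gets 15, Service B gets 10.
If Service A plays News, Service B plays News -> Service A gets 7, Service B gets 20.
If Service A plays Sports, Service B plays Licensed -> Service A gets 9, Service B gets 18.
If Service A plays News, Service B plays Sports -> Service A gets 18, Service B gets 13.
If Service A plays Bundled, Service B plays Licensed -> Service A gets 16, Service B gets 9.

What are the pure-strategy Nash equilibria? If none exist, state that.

Service A against Originals: payoffs 15, 10, 19, 2 → best response News.
Service A against Licensed: payoffs 13, 9, 6, 16 → best response Bundled.
Service A against Sports: payoffs 6, 20, 18, 1 → best response Sports.
Service A against News: payoffs 14, 16, 7, 20 → best response Bundled.
Service B against Licensed: payoffs 10, 12, 16, 8 → best response Sports.
Service B against Sports: payoffs 14, 18, 17, 4 → best response Licensed.
Service B against News: payoffs 8, 18, 13, 20 → best response News.
Service B against Bundled: payoffs 14, 9, 1, 11 → best response Originals.
No profile is a mutual best response for all players.

There is no pure-strategy Nash equilibrium.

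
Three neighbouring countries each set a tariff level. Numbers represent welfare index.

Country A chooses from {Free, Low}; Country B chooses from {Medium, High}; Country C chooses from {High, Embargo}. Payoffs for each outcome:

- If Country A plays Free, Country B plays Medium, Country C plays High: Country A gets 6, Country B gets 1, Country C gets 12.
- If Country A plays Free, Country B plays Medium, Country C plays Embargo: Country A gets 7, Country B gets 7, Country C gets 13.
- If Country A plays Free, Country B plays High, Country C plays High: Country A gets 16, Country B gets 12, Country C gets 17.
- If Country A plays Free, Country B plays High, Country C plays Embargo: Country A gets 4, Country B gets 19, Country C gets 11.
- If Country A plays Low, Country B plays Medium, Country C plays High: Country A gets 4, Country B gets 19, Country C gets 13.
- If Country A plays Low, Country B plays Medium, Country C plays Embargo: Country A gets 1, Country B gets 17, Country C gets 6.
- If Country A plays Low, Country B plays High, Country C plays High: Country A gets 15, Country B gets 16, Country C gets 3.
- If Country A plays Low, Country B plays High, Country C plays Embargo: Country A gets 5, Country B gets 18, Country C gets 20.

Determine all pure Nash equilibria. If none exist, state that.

Pure-strategy Nash equilibria: (Free, High, High); (Low, High, Embargo)

(Free, Medium, High): Country B can switch to High (1 → 12). Not NE.
(Free, Medium, Embargo): Country B can switch to High (7 → 19). Not NE.
(Free, High, High): Country A gets 16, best alternative 15; Country B gets 12, best alternative 1; Country C gets 17, best alternative 11. No profitable deviation — NE.
(Free, High, Embargo): Country A can switch to Low (4 → 5). Not NE.
(Low, Medium, High): Country A can switch to Free (4 → 6). Not NE.
(Low, Medium, Embargo): Country A can switch to Free (1 → 7). Not NE.
(Low, High, High): Country A can switch to Free (15 → 16). Not NE.
(Low, High, Embargo): Country A gets 5, best alternative 4; Country B gets 18, best alternative 17; Country C gets 20, best alternative 3. No profitable deviation — NE.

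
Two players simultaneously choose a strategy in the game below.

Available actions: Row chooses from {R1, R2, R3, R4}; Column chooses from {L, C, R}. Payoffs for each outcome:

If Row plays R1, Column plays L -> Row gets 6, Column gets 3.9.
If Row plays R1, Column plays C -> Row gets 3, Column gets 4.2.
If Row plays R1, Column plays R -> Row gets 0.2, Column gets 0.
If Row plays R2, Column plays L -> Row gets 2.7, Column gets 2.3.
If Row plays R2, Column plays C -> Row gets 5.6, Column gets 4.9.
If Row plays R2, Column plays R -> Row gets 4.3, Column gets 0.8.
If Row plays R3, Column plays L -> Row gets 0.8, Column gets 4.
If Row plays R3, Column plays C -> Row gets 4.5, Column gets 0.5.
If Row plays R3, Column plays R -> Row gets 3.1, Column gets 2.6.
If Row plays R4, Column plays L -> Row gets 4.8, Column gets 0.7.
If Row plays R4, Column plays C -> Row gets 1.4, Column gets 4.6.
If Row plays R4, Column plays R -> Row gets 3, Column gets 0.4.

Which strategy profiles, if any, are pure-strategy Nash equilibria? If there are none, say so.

Pure NE: (R2, C)

For each player, find the best response to each opponent profile; mutual best responses are the pure NE.
Row against L: payoffs 6, 2.7, 0.8, 4.8 → best response R1.
Row against C: payoffs 3, 5.6, 4.5, 1.4 → best response R2.
Row against R: payoffs 0.2, 4.3, 3.1, 3 → best response R2.
Column against R1: payoffs 3.9, 4.2, 0 → best response C.
Column against R2: payoffs 2.3, 4.9, 0.8 → best response C.
Column against R3: payoffs 4, 0.5, 2.6 → best response L.
Column against R4: payoffs 0.7, 4.6, 0.4 → best response C.
Mutual best responses: (R2, C).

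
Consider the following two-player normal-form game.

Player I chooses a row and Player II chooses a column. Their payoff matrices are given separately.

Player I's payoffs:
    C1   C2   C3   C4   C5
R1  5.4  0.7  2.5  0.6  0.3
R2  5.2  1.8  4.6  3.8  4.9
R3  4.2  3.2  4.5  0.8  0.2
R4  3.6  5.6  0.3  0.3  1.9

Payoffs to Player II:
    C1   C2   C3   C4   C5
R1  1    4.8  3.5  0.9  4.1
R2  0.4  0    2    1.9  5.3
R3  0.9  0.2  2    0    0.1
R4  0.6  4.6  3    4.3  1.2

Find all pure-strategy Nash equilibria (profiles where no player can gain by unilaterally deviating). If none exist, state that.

(R1, C1): Player II can switch to C2 (1 → 4.8). Not NE.
(R1, C2): Player I can switch to R2 (0.7 → 1.8). Not NE.
(R1, C3): Player I can switch to R2 (2.5 → 4.6). Not NE.
(R1, C4): Player I can switch to R2 (0.6 → 3.8). Not NE.
(R1, C5): Player I can switch to R2 (0.3 → 4.9). Not NE.
(R2, C1): Player I can switch to R1 (5.2 → 5.4). Not NE.
(R2, C2): Player I can switch to R3 (1.8 → 3.2). Not NE.
(R2, C3): Player II can switch to C5 (2 → 5.3). Not NE.
(R2, C5): Player I gets 4.9, best alternative 1.9; Player II gets 5.3, best alternative 2. No profitable deviation — NE.
(R4, C2): Player I gets 5.6, best alternative 3.2; Player II gets 4.6, best alternative 4.3. No profitable deviation — NE.
(The remaining 10 profiles each have a profitable deviation by the same check.)

(R2, C5); (R4, C2)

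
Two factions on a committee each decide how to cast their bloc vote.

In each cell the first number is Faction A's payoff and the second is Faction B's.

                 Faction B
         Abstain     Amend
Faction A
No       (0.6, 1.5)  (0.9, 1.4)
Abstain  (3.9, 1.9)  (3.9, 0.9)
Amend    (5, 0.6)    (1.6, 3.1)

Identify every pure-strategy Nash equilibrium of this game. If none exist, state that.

No pure-strategy Nash equilibrium.

For each strategy profile, look for a profitable unilateral deviation.
(No, Abstain): Faction A can switch to Abstain (0.6 → 3.9). Not NE.
(No, Amend): Faction A can switch to Abstain (0.9 → 3.9). Not NE.
(Abstain, Abstain): Faction A can switch to Amend (3.9 → 5). Not NE.
(Abstain, Amend): Faction B can switch to Abstain (0.9 → 1.9). Not NE.
(Amend, Abstain): Faction B can switch to Amend (0.6 → 3.1). Not NE.
(Amend, Amend): Faction A can switch to Abstain (1.6 → 3.9). Not NE.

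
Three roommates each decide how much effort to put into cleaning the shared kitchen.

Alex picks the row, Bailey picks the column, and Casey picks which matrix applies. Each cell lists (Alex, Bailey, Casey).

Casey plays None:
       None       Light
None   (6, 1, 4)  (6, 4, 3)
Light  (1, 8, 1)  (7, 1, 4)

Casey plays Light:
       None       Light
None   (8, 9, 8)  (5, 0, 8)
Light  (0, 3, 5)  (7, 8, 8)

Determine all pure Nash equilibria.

(None, None, None): Bailey can switch to Light (1 → 4). Not NE.
(None, None, Light): Alex gets 8, best alternative 0; Bailey gets 9, best alternative 0; Casey gets 8, best alternative 4. No profitable deviation — NE.
(None, Light, None): Alex can switch to Light (6 → 7). Not NE.
(None, Light, Light): Alex can switch to Light (5 → 7). Not NE.
(Light, None, None): Alex can switch to None (1 → 6). Not NE.
(Light, None, Light): Alex can switch to None (0 → 8). Not NE.
(Light, Light, None): Bailey can switch to None (1 → 8). Not NE.
(Light, Light, Light): Alex gets 7, best alternative 5; Bailey gets 8, best alternative 3; Casey gets 8, best alternative 4. No profitable deviation — NE.

Pure-strategy Nash equilibria: (None, None, Light) and (Light, Light, Light)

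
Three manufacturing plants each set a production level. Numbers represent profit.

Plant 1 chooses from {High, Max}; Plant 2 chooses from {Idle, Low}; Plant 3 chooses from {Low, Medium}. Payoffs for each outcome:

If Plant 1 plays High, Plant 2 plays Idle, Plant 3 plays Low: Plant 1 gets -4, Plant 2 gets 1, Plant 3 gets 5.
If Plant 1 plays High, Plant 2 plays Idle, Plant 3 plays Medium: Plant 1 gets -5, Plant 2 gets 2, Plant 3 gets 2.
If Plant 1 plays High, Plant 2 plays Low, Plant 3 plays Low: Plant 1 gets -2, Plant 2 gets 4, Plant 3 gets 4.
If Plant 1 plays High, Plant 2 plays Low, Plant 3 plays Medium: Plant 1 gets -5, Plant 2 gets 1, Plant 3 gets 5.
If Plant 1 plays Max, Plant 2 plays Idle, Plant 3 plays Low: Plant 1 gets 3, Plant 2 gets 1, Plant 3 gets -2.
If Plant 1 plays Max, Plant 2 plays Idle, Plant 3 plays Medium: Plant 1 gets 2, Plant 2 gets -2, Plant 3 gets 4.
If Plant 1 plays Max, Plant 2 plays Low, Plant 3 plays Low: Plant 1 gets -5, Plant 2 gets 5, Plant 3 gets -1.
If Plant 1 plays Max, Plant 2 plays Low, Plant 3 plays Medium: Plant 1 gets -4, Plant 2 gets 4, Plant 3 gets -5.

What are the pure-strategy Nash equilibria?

No pure-strategy Nash equilibrium.

Plant 1 against (Idle, Low): payoffs -4, 3 → best response Max.
Plant 1 against (Idle, Medium): payoffs -5, 2 → best response Max.
Plant 1 against (Low, Low): payoffs -2, -5 → best response High.
Plant 1 against (Low, Medium): payoffs -5, -4 → best response Max.
Plant 2 against (High, Low): payoffs 1, 4 → best response Low.
Plant 2 against (High, Medium): payoffs 2, 1 → best response Idle.
Plant 2 against (Max, Low): payoffs 1, 5 → best response Low.
Plant 2 against (Max, Medium): payoffs -2, 4 → best response Low.
Plant 3 against (High, Idle): payoffs 5, 2 → best response Low.
Plant 3 against (High, Low): payoffs 4, 5 → best response Medium.
Plant 3 against (Max, Idle): payoffs -2, 4 → best response Medium.
Plant 3 against (Max, Low): payoffs -1, -5 → best response Low.
No profile is a mutual best response for all players.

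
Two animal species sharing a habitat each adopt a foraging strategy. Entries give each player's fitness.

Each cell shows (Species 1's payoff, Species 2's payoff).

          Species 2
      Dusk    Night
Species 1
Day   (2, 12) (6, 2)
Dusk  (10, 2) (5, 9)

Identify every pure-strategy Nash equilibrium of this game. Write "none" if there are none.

(Day, Dusk): Species 1 can switch to Dusk (2 → 10). Not NE.
(Day, Night): Species 2 can switch to Dusk (2 → 12). Not NE.
(Dusk, Dusk): Species 2 can switch to Night (2 → 9). Not NE.
(Dusk, Night): Species 1 can switch to Day (5 → 6). Not NE.

There is no pure-strategy Nash equilibrium.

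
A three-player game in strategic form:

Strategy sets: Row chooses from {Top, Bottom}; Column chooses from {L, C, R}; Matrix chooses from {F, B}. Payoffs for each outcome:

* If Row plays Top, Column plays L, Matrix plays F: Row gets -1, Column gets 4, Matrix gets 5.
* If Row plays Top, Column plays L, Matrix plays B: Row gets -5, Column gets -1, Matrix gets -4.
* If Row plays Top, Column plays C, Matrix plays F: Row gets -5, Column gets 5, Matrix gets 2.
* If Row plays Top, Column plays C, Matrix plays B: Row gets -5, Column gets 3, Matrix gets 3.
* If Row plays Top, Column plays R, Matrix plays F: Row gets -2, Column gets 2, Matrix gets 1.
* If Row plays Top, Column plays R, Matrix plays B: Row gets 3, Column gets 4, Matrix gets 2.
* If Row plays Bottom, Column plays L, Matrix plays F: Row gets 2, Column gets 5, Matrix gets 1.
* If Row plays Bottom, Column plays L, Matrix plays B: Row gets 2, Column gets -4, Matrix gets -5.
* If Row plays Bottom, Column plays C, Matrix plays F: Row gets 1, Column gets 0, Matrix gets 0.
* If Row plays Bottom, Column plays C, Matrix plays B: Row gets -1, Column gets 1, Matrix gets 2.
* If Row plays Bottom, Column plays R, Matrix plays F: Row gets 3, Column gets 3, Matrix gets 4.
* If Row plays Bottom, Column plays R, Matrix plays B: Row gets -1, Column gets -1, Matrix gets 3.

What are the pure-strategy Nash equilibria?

(Top, L, F): Row can switch to Bottom (-1 → 2). Not NE.
(Top, L, B): Row can switch to Bottom (-5 → 2). Not NE.
(Top, C, F): Row can switch to Bottom (-5 → 1). Not NE.
(Top, C, B): Row can switch to Bottom (-5 → -1). Not NE.
(Top, R, F): Row can switch to Bottom (-2 → 3). Not NE.
(Top, R, B): Row gets 3, best alternative -1; Column gets 4, best alternative 3; Matrix gets 2, best alternative 1. No profitable deviation — NE.
(Bottom, L, F): Row gets 2, best alternative -1; Column gets 5, best alternative 3; Matrix gets 1, best alternative -5. No profitable deviation — NE.
(Bottom, L, B): Column can switch to C (-4 → 1). Not NE.
(Bottom, C, F): Column can switch to L (0 → 5). Not NE.
(Bottom, C, B): Row gets -1, best alternative -5; Column gets 1, best alternative -1; Matrix gets 2, best alternative 0. No profitable deviation — NE.
(Bottom, R, F): Column can switch to L (3 → 5). Not NE.
(Bottom, R, B): Row can switch to Top (-1 → 3). Not NE.

(Top, R, B); (Bottom, L, F); (Bottom, C, B)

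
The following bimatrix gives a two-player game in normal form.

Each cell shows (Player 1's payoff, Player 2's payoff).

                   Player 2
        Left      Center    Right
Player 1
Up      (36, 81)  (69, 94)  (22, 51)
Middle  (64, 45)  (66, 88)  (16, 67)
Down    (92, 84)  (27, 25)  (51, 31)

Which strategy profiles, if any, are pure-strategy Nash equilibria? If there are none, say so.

(Up, Center); (Down, Left)

Player 1 against Left: payoffs 36, 64, 92 → best response Down.
Player 1 against Center: payoffs 69, 66, 27 → best response Up.
Player 1 against Right: payoffs 22, 16, 51 → best response Down.
Player 2 against Up: payoffs 81, 94, 51 → best response Center.
Player 2 against Middle: payoffs 45, 88, 67 → best response Center.
Player 2 against Down: payoffs 84, 25, 31 → best response Left.
Mutual best responses: (Up, Center); (Down, Left).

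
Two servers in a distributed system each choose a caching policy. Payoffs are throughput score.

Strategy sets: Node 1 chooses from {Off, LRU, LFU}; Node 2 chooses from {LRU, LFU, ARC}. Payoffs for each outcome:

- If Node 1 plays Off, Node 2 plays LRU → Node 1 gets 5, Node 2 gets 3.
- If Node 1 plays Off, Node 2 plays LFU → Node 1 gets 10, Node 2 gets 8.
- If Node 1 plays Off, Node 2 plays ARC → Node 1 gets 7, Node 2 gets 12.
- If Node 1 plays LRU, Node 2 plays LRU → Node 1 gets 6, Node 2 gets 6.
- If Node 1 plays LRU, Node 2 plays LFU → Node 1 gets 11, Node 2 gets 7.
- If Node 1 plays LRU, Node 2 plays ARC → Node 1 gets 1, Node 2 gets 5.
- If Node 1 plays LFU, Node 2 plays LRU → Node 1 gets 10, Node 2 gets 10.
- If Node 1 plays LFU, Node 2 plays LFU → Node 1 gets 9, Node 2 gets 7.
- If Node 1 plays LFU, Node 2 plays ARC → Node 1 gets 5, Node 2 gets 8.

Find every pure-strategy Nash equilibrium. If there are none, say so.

The pure Nash equilibria are (Off, ARC), (LRU, LFU), (LFU, LRU).

Node 1 against LRU: payoffs 5, 6, 10 → best response LFU.
Node 1 against LFU: payoffs 10, 11, 9 → best response LRU.
Node 1 against ARC: payoffs 7, 1, 5 → best response Off.
Node 2 against Off: payoffs 3, 8, 12 → best response ARC.
Node 2 against LRU: payoffs 6, 7, 5 → best response LFU.
Node 2 against LFU: payoffs 10, 7, 8 → best response LRU.
Mutual best responses: (Off, ARC); (LRU, LFU); (LFU, LRU).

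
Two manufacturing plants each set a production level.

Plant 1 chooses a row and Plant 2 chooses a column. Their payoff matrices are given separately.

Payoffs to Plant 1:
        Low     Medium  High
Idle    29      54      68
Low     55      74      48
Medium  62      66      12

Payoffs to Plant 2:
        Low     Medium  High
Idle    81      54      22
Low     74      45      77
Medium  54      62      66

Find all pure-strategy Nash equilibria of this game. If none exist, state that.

There is no pure-strategy Nash equilibrium.

(Idle, Low): Plant 1 can switch to Low (29 → 55). Not NE.
(Idle, Medium): Plant 1 can switch to Low (54 → 74). Not NE.
(Idle, High): Plant 2 can switch to Low (22 → 81). Not NE.
(Low, Low): Plant 1 can switch to Medium (55 → 62). Not NE.
(Low, Medium): Plant 2 can switch to Low (45 → 74). Not NE.
(Low, High): Plant 1 can switch to Idle (48 → 68). Not NE.
(Medium, Low): Plant 2 can switch to Medium (54 → 62). Not NE.
(Medium, Medium): Plant 1 can switch to Low (66 → 74). Not NE.
(The remaining 1 profile has a profitable deviation by the same check.)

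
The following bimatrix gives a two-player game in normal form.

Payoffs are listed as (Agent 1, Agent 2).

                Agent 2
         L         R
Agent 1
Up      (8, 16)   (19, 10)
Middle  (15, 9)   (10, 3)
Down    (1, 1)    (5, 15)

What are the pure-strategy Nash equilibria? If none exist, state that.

For each player, find the best response to each opponent profile; mutual best responses are the pure NE.
Agent 1 against L: payoffs 8, 15, 1 → best response Middle.
Agent 1 against R: payoffs 19, 10, 5 → best response Up.
Agent 2 against Up: payoffs 16, 10 → best response L.
Agent 2 against Middle: payoffs 9, 3 → best response L.
Agent 2 against Down: payoffs 1, 15 → best response R.
Mutual best responses: (Middle, L).

The unique pure-strategy Nash equilibrium is (Middle, L).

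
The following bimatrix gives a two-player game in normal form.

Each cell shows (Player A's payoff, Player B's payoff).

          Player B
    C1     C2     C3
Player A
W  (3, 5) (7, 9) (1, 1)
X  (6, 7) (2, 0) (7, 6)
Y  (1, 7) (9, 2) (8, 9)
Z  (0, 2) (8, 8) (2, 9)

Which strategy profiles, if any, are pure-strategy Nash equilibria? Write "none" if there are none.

Pure-strategy Nash equilibria: (X, C1); (Y, C3)

Player A against C1: payoffs 3, 6, 1, 0 → best response X.
Player A against C2: payoffs 7, 2, 9, 8 → best response Y.
Player A against C3: payoffs 1, 7, 8, 2 → best response Y.
Player B against W: payoffs 5, 9, 1 → best response C2.
Player B against X: payoffs 7, 0, 6 → best response C1.
Player B against Y: payoffs 7, 2, 9 → best response C3.
Player B against Z: payoffs 2, 8, 9 → best response C3.
Mutual best responses: (X, C1); (Y, C3).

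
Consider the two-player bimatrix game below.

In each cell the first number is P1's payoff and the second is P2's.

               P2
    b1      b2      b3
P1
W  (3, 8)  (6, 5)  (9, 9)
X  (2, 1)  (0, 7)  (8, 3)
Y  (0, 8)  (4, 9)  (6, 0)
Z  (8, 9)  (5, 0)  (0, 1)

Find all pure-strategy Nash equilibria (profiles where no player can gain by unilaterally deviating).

P1 against b1: payoffs 3, 2, 0, 8 → best response Z.
P1 against b2: payoffs 6, 0, 4, 5 → best response W.
P1 against b3: payoffs 9, 8, 6, 0 → best response W.
P2 against W: payoffs 8, 5, 9 → best response b3.
P2 against X: payoffs 1, 7, 3 → best response b2.
P2 against Y: payoffs 8, 9, 0 → best response b2.
P2 against Z: payoffs 9, 0, 1 → best response b1.
Mutual best responses: (W, b3); (Z, b1).

The pure Nash equilibria are (W, b3) and (Z, b1).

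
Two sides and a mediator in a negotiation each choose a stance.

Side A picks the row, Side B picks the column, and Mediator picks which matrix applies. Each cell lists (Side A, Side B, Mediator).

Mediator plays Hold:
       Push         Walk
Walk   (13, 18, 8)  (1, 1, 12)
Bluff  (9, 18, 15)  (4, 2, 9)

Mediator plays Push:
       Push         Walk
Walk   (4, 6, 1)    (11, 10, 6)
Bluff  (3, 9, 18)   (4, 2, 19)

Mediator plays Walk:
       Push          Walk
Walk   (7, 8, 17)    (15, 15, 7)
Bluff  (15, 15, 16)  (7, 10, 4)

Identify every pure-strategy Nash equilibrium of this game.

This game has no pure Nash equilibrium.

Side A against (Push, Hold): payoffs 13, 9 → best response Walk.
Side A against (Push, Push): payoffs 4, 3 → best response Walk.
Side A against (Push, Walk): payoffs 7, 15 → best response Bluff.
Side A against (Walk, Hold): payoffs 1, 4 → best response Bluff.
Side A against (Walk, Push): payoffs 11, 4 → best response Walk.
Side A against (Walk, Walk): payoffs 15, 7 → best response Walk.
Side B against (Walk, Hold): payoffs 18, 1 → best response Push.
Side B against (Walk, Push): payoffs 6, 10 → best response Walk.
Side B against (Walk, Walk): payoffs 8, 15 → best response Walk.
Side B against (Bluff, Hold): payoffs 18, 2 → best response Push.
Side B against (Bluff, Push): payoffs 9, 2 → best response Push.
Side B against (Bluff, Walk): payoffs 15, 10 → best response Push.
Mediator against (Walk, Push): payoffs 8, 1, 17 → best response Walk.
Mediator against (Walk, Walk): payoffs 12, 6, 7 → best response Hold.
Mediator against (Bluff, Push): payoffs 15, 18, 16 → best response Push.
Mediator against (Bluff, Walk): payoffs 9, 19, 4 → best response Push.
No profile is a mutual best response for all players.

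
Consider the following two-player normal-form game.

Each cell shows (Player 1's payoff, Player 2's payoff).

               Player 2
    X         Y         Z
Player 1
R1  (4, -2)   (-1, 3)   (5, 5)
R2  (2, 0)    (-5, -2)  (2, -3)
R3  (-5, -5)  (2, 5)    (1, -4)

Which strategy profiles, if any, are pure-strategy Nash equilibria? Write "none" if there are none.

Player 1 against X: payoffs 4, 2, -5 → best response R1.
Player 1 against Y: payoffs -1, -5, 2 → best response R3.
Player 1 against Z: payoffs 5, 2, 1 → best response R1.
Player 2 against R1: payoffs -2, 3, 5 → best response Z.
Player 2 against R2: payoffs 0, -2, -3 → best response X.
Player 2 against R3: payoffs -5, 5, -4 → best response Y.
Mutual best responses: (R1, Z); (R3, Y).

The pure Nash equilibria are (R1, Z), (R3, Y).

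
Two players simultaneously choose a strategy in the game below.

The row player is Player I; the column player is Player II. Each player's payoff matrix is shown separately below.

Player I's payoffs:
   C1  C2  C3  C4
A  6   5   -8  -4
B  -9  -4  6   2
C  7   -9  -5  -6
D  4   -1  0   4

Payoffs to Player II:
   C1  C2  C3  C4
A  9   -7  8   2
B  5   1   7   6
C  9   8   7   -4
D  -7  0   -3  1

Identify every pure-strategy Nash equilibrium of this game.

The pure Nash equilibria are (B, C3), (C, C1), (D, C4).

(A, C1): Player I can switch to C (6 → 7). Not NE.
(A, C2): Player II can switch to C1 (-7 → 9). Not NE.
(A, C3): Player I can switch to B (-8 → 6). Not NE.
(A, C4): Player I can switch to B (-4 → 2). Not NE.
(B, C1): Player I can switch to A (-9 → 6). Not NE.
(B, C2): Player I can switch to A (-4 → 5). Not NE.
(B, C3): Player I gets 6, best alternative 0; Player II gets 7, best alternative 6. No profitable deviation — NE.
(B, C4): Player I can switch to D (2 → 4). Not NE.
(C, C1): Player I gets 7, best alternative 6; Player II gets 9, best alternative 8. No profitable deviation — NE.
(C, C2): Player I can switch to A (-9 → 5). Not NE.
(C, C3): Player I can switch to B (-5 → 6). Not NE.
(C, C4): Player I can switch to A (-6 → -4). Not NE.
(D, C1): Player I can switch to A (4 → 6). Not NE.
(D, C2): Player I can switch to A (-1 → 5). Not NE.
(D, C4): Player I gets 4, best alternative 2; Player II gets 1, best alternative 0. No profitable deviation — NE.
(The remaining 1 profile has a profitable deviation by the same check.)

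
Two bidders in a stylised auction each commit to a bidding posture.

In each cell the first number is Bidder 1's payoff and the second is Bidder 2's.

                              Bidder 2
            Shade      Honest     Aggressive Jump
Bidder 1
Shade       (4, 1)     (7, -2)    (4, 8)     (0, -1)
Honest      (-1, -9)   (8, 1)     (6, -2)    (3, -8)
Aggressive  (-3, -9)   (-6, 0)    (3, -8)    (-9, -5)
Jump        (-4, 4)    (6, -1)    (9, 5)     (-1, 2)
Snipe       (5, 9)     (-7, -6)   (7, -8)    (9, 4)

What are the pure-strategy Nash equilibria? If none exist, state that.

The pure Nash equilibria are (Honest, Honest), (Jump, Aggressive), (Snipe, Shade).

Bidder 1 against Shade: payoffs 4, -1, -3, -4, 5 → best response Snipe.
Bidder 1 against Honest: payoffs 7, 8, -6, 6, -7 → best response Honest.
Bidder 1 against Aggressive: payoffs 4, 6, 3, 9, 7 → best response Jump.
Bidder 1 against Jump: payoffs 0, 3, -9, -1, 9 → best response Snipe.
Bidder 2 against Shade: payoffs 1, -2, 8, -1 → best response Aggressive.
Bidder 2 against Honest: payoffs -9, 1, -2, -8 → best response Honest.
Bidder 2 against Aggressive: payoffs -9, 0, -8, -5 → best response Honest.
Bidder 2 against Jump: payoffs 4, -1, 5, 2 → best response Aggressive.
Bidder 2 against Snipe: payoffs 9, -6, -8, 4 → best response Shade.
Mutual best responses: (Honest, Honest); (Jump, Aggressive); (Snipe, Shade).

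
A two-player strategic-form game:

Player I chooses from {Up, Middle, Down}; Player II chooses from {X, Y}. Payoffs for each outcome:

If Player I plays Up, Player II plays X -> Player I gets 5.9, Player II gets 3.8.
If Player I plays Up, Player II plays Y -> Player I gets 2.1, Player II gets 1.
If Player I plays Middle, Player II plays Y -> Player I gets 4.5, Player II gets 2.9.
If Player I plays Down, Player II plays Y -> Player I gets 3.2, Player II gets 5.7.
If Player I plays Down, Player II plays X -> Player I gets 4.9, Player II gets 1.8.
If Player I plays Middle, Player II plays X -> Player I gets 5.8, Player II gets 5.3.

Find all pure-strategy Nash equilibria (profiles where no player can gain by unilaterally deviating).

Pure NE: (Up, X)

(Up, X): Player I gets 5.9, best alternative 5.8; Player II gets 3.8, best alternative 1. No profitable deviation — NE.
(Up, Y): Player I can switch to Middle (2.1 → 4.5). Not NE.
(Middle, X): Player I can switch to Up (5.8 → 5.9). Not NE.
(Middle, Y): Player II can switch to X (2.9 → 5.3). Not NE.
(Down, X): Player I can switch to Up (4.9 → 5.9). Not NE.
(Down, Y): Player I can switch to Middle (3.2 → 4.5). Not NE.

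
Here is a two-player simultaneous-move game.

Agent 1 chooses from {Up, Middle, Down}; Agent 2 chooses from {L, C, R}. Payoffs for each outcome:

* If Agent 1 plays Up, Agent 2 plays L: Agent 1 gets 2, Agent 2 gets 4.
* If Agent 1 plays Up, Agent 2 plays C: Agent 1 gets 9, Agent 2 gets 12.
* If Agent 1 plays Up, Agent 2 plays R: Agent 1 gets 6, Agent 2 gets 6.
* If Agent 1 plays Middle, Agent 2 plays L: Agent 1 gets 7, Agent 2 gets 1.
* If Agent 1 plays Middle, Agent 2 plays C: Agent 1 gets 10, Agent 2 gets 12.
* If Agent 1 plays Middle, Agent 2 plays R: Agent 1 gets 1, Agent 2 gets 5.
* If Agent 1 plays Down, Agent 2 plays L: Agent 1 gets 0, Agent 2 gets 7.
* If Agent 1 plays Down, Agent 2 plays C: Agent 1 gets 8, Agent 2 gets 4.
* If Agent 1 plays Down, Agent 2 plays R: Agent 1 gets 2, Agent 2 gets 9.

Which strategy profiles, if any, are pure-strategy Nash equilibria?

Mark each player's best response to every combination of opponents' strategies; a profile where every player is best-responding is a pure Nash equilibrium.
Agent 1 against L: payoffs 2, 7, 0 → best response Middle.
Agent 1 against C: payoffs 9, 10, 8 → best response Middle.
Agent 1 against R: payoffs 6, 1, 2 → best response Up.
Agent 2 against Up: payoffs 4, 12, 6 → best response C.
Agent 2 against Middle: payoffs 1, 12, 5 → best response C.
Agent 2 against Down: payoffs 7, 4, 9 → best response R.
Mutual best responses: (Middle, C).

The unique pure-strategy Nash equilibrium is (Middle, C).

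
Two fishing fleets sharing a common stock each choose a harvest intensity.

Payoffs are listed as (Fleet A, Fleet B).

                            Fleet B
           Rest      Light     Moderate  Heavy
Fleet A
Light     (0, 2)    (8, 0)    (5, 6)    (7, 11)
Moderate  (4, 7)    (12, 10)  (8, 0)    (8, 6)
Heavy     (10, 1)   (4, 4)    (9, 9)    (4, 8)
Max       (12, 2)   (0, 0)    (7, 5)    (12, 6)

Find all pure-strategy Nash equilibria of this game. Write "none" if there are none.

Check each profile: it is a Nash equilibrium iff no player can strictly gain by switching unilaterally.
(Light, Rest): Fleet A can switch to Moderate (0 → 4). Not NE.
(Light, Light): Fleet A can switch to Moderate (8 → 12). Not NE.
(Light, Moderate): Fleet A can switch to Moderate (5 → 8). Not NE.
(Light, Heavy): Fleet A can switch to Moderate (7 → 8). Not NE.
(Moderate, Rest): Fleet A can switch to Heavy (4 → 10). Not NE.
(Moderate, Light): Fleet A gets 12, best alternative 8; Fleet B gets 10, best alternative 7. No profitable deviation — NE.
(Moderate, Moderate): Fleet A can switch to Heavy (8 → 9). Not NE.
(Moderate, Heavy): Fleet A can switch to Max (8 → 12). Not NE.
(Heavy, Rest): Fleet A can switch to Max (10 → 12). Not NE.
(Heavy, Light): Fleet A can switch to Light (4 → 8). Not NE.
(Heavy, Moderate): Fleet A gets 9, best alternative 8; Fleet B gets 9, best alternative 8. No profitable deviation — NE.
(Heavy, Heavy): Fleet A can switch to Light (4 → 7). Not NE.
(Max, Rest): Fleet B can switch to Moderate (2 → 5). Not NE.
(Max, Light): Fleet A can switch to Light (0 → 8). Not NE.
(Max, Heavy): Fleet A gets 12, best alternative 8; Fleet B gets 6, best alternative 5. No profitable deviation — NE.
(The remaining 1 profile has a profitable deviation by the same check.)

(Moderate, Light); (Heavy, Moderate); (Max, Heavy)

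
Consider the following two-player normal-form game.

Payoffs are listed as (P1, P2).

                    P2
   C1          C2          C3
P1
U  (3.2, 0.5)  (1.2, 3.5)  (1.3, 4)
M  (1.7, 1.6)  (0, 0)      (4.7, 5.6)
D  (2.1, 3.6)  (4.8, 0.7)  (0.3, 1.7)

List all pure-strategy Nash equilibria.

(U, C1): P2 can switch to C2 (0.5 → 3.5). Not NE.
(U, C2): P1 can switch to D (1.2 → 4.8). Not NE.
(U, C3): P1 can switch to M (1.3 → 4.7). Not NE.
(M, C1): P1 can switch to U (1.7 → 3.2). Not NE.
(M, C2): P1 can switch to U (0 → 1.2). Not NE.
(M, C3): P1 gets 4.7, best alternative 1.3; P2 gets 5.6, best alternative 1.6. No profitable deviation — NE.
(D, C1): P1 can switch to U (2.1 → 3.2). Not NE.
(The remaining 2 profiles each have a profitable deviation by the same check.)

Pure NE: (M, C3)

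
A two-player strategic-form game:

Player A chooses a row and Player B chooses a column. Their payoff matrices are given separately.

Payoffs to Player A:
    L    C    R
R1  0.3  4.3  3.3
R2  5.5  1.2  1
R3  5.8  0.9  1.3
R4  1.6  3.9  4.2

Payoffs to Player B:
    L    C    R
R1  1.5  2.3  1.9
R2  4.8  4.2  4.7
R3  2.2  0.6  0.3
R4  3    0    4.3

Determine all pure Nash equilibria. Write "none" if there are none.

Pure-strategy Nash equilibria: (R1, C); (R3, L); (R4, R)

Player A against L: payoffs 0.3, 5.5, 5.8, 1.6 → best response R3.
Player A against C: payoffs 4.3, 1.2, 0.9, 3.9 → best response R1.
Player A against R: payoffs 3.3, 1, 1.3, 4.2 → best response R4.
Player B against R1: payoffs 1.5, 2.3, 1.9 → best response C.
Player B against R2: payoffs 4.8, 4.2, 4.7 → best response L.
Player B against R3: payoffs 2.2, 0.6, 0.3 → best response L.
Player B against R4: payoffs 3, 0, 4.3 → best response R.
Mutual best responses: (R1, C); (R3, L); (R4, R).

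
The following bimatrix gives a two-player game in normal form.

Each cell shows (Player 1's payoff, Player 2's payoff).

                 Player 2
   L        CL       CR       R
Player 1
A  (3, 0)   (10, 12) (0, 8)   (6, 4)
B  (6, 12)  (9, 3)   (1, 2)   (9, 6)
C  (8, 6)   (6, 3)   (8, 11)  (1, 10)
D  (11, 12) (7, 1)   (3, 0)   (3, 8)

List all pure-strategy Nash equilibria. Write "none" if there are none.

The pure Nash equilibria are (A, CL), (C, CR), (D, L).

Check each profile: it is a Nash equilibrium iff no player can strictly gain by switching unilaterally.
(A, L): Player 1 can switch to B (3 → 6). Not NE.
(A, CL): Player 1 gets 10, best alternative 9; Player 2 gets 12, best alternative 8. No profitable deviation — NE.
(A, CR): Player 1 can switch to B (0 → 1). Not NE.
(A, R): Player 1 can switch to B (6 → 9). Not NE.
(B, L): Player 1 can switch to C (6 → 8). Not NE.
(B, CL): Player 1 can switch to A (9 → 10). Not NE.
(B, CR): Player 1 can switch to C (1 → 8). Not NE.
(B, R): Player 2 can switch to L (6 → 12). Not NE.
(C, L): Player 1 can switch to D (8 → 11). Not NE.
(C, CL): Player 1 can switch to A (6 → 10). Not NE.
(C, CR): Player 1 gets 8, best alternative 3; Player 2 gets 11, best alternative 10. No profitable deviation — NE.
(C, R): Player 1 can switch to A (1 → 6). Not NE.
(D, L): Player 1 gets 11, best alternative 8; Player 2 gets 12, best alternative 8. No profitable deviation — NE.
(The remaining 3 profiles each have a profitable deviation by the same check.)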